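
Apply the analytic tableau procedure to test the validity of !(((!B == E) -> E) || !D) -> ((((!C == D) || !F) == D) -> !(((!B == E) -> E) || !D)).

Valid

Assume the negation and expand:
Initial set: {!(!(((!B == E) -> E) || !D) -> ((((!C == D) || !F) == D) -> !(((!B == E) -> E) || !D)))}.
!(!(((!B == E) -> E) || !D) -> ((((!C == D) || !F) == D) -> !(((!B == E) -> E) || !D))): α-rule — add !(((!B == E) -> E) || !D), !((((!C == D) || !F) == D) -> !(((!B == E) -> E) || !D)).
!(((!B == E) -> E) || !D): α-rule — add !((!B == E) -> E), !!D.
!((((!C == D) || !F) == D) -> !(((!B == E) -> E) || !D)): α-rule — add (((!C == D) || !F) == D), !!(((!B == E) -> E) || !D).
!((!B == E) -> E): α-rule — add (!B == E), !E.
(((!C == D) || !F) == D): β-rule — branch into ((!C == D) || !F), D  //  !((!C == D) || !F), !D.
  branch 1 (add ((!C == D) || !F), D):
    !!(((!B == E) -> E) || !D): β-rule — branch into ((!B == E) -> E)  //  !D.
      branch 1.1 (add ((!B == E) -> E)):
        (!B == E): β-rule — branch into !B, E  //  !!B, !E.
          branch 1.1.1 (add !B, E):
            × closes — contains both E and !E.
          branch 1.1.2 (add !!B, !E):
            ((!C == D) || !F): β-rule — branch into (!C == D)  //  !F.
              branch 1.1.2.1 (add (!C == D)):
                ((!B == E) -> E): β-rule — branch into !(!B == E)  //  E.
                  branch 1.1.2.1.1 (add !(!B == E)):
                    (!C == D): β-rule — branch into !C, D  //  !!C, !D.
                      branch 1.1.2.1.1.1 (add !C, D):
                        !(!B == E): β-rule — branch into !B, !E  //  !!B, E.
                          branch 1.1.2.1.1.1.1 (add !B, !E):
                            × closes — contains both B and !B.
                          branch 1.1.2.1.1.1.2 (add !!B, E):
                            × closes — contains both E and !E.
                      branch 1.1.2.1.1.2 (add !!C, !D):
                        × closes — contains both D and !D.
                  branch 1.1.2.1.2 (add E):
                    × closes — contains both E and !E.
              branch 1.1.2.2 (add !F):
                ((!B == E) -> E): β-rule — branch into !(!B == E)  //  E.
                  branch 1.1.2.2.1 (add !(!B == E)):
                    !(!B == E): β-rule — branch into !B, !E  //  !!B, E.
                      branch 1.1.2.2.1.1 (add !B, !E):
                        × closes — contains both B and !B.
                      branch 1.1.2.2.1.2 (add !!B, E):
                        × closes — contains both E and !E.
                  branch 1.1.2.2.2 (add E):
                    × closes — contains both E and !E.
      branch 1.2 (add !D):
        × closes — contains both D and !D.
  branch 2 (add !((!C == D) || !F), !D):
    × closes — contains both D and !D.
All 10 branches close.
Every branch closed, so the negation is unsatisfiable and the formula is valid.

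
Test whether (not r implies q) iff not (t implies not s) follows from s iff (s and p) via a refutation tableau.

Initial set: {(s iff (s and p)); not ((not r implies q) iff not (t implies not s))}.
(s iff (s and p)): β-rule — branch into s, (s and p)  //  not s, not (s and p).
  branch 1 (add s, (s and p)):
    (s and p): α-rule — add s, p.
    not ((not r implies q) iff not (t implies not s)): β-rule — branch into (not r implies q), not not (t implies not s)  //  not (not r implies q), not (t implies not s).
      branch 1.1 (add (not r implies q), not not (t implies not s)):
        (not r implies q): β-rule — branch into not not r  //  q.
          branch 1.1.1 (add not not r):
            not not (t implies not s): β-rule — branch into not t  //  not s.
              branch 1.1.1.1 (add not t):
                ○ open, literals {p=T, r=T, s=T, t=F}.
              branch 1.1.1.2 (add not s):
                × closes — contains both s and not s.
          branch 1.1.2 (add q):
            not not (t implies not s): β-rule — branch into not t  //  not s.
              branch 1.1.2.1 (add not t):
                ○ open, literals {p=T, q=T, s=T, t=F}.
              branch 1.1.2.2 (add not s):
                × closes — contains both s and not s.
      branch 1.2 (add not (not r implies q), not (t implies not s)):
        not (not r implies q): α-rule — add not r, not q.
        not (t implies not s): α-rule — add t, not not s.
        ○ open, literals {p=T, q=F, r=F, s=T, t=T}.
  branch 2 (add not s, not (s and p)):
    not ((not r implies q) iff not (t implies not s)): β-rule — branch into (not r implies q), not not (t implies not s)  //  not (not r implies q), not (t implies not s).
      branch 2.1 (add (not r implies q), not not (t implies not s)):
        not (s and p): β-rule — branch into not s  //  not p.
          branch 2.1.1 (add not s):
            (not r implies q): β-rule — branch into not not r  //  q.
              branch 2.1.1.1 (add not not r):
                not not (t implies not s): β-rule — branch into not t  //  not s.
                  branch 2.1.1.1.1 (add not t):
                    ○ open, literals {r=T, s=F, t=F}.
                  branch 2.1.1.1.2 (add not s):
                    ○ open, literals {r=T, s=F}.
              branch 2.1.1.2 (add q):
                not not (t implies not s): β-rule — branch into not t  //  not s.
                  branch 2.1.1.2.1 (add not t):
                    ○ open, literals {q=T, s=F, t=F}.
                  branch 2.1.1.2.2 (add not s):
                    ○ open, literals {q=T, s=F}.
          branch 2.1.2 (add not p):
            (not r implies q): β-rule — branch into not not r  //  q.
              branch 2.1.2.1 (add not not r):
                not not (t implies not s): β-rule — branch into not t  //  not s.
                  branch 2.1.2.1.1 (add not t):
                    ○ open, literals {p=F, r=T, s=F, t=F}.
                  branch 2.1.2.1.2 (add not s):
                    ○ open, literals {p=F, r=T, s=F}.
              branch 2.1.2.2 (add q):
                not not (t implies not s): β-rule — branch into not t  //  not s.
                  branch 2.1.2.2.1 (add not t):
                    ○ open, literals {p=F, q=T, s=F, t=F}.
                  branch 2.1.2.2.2 (add not s):
                    ○ open, literals {p=F, q=T, s=F}.
      branch 2.2 (add not (not r implies q), not (t implies not s)):
        not (not r implies q): α-rule — add not r, not q.
        not (t implies not s): α-rule — add t, not not s.
        × closes — contains both s and not s.
3 branches closed, 11 open.
An open branch gives a countermodel: p=T, r=T, s=T, t=F (unmentioned atoms arbitrary); the premises hold there but the conclusion fails.

No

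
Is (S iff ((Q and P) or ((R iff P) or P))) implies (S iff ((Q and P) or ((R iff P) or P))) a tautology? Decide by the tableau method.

Assume the negation and expand:
Initial set: {not ((S iff ((Q and P) or ((R iff P) or P))) implies (S iff ((Q and P) or ((R iff P) or P))))}.
not ((S iff ((Q and P) or ((R iff P) or P))) implies (S iff ((Q and P) or ((R iff P) or P)))): α-rule — add (S iff ((Q and P) or ((R iff P) or P))), not (S iff ((Q and P) or ((R iff P) or P))).
(S iff ((Q and P) or ((R iff P) or P))): β-rule — branch into S, ((Q and P) or ((R iff P) or P))  //  not S, not ((Q and P) or ((R iff P) or P)).
  branch 1 (add S, ((Q and P) or ((R iff P) or P))):
    not (S iff ((Q and P) or ((R iff P) or P))): β-rule — branch into S, not ((Q and P) or ((R iff P) or P))  //  not S, ((Q and P) or ((R iff P) or P)).
      branch 1.1 (add S, not ((Q and P) or ((R iff P) or P))):
        not ((Q and P) or ((R iff P) or P)): α-rule — add not (Q and P), not ((R iff P) or P).
        not ((R iff P) or P): α-rule — add not (R iff P), not P.
        ((Q and P) or ((R iff P) or P)): β-rule — branch into (Q and P)  //  ((R iff P) or P).
          branch 1.1.1 (add (Q and P)):
            (Q and P): α-rule — add Q, P.
            × closes — contains both P and not P.
          branch 1.1.2 (add ((R iff P) or P)):
            not (Q and P): β-rule — branch into not Q  //  not P.
              branch 1.1.2.1 (add not Q):
                not (R iff P): β-rule — branch into R, not P  //  not R, P.
                  branch 1.1.2.1.1 (add R, not P):
                    ((R iff P) or P): β-rule — branch into (R iff P)  //  P.
                      branch 1.1.2.1.1.1 (add (R iff P)):
                        (R iff P): β-rule — branch into R, P  //  not R, not P.
                          branch 1.1.2.1.1.1.1 (add R, P):
                            × closes — contains both P and not P.
                          branch 1.1.2.1.1.1.2 (add not R, not P):
                            × closes — contains both R and not R.
                      branch 1.1.2.1.1.2 (add P):
                        × closes — contains both P and not P.
                  branch 1.1.2.1.2 (add not R, P):
                    × closes — contains both P and not P.
              branch 1.1.2.2 (add not P):
                not (R iff P): β-rule — branch into R, not P  //  not R, P.
                  branch 1.1.2.2.1 (add R, not P):
                    ((R iff P) or P): β-rule — branch into (R iff P)  //  P.
                      branch 1.1.2.2.1.1 (add (R iff P)):
                        (R iff P): β-rule — branch into R, P  //  not R, not P.
                          branch 1.1.2.2.1.1.1 (add R, P):
                            × closes — contains both P and not P.
                          branch 1.1.2.2.1.1.2 (add not R, not P):
                            × closes — contains both R and not R.
                      branch 1.1.2.2.1.2 (add P):
                        × closes — contains both P and not P.
                  branch 1.1.2.2.2 (add not R, P):
                    × closes — contains both P and not P.
      branch 1.2 (add not S, ((Q and P) or ((R iff P) or P))):
        × closes — contains both S and not S.
  branch 2 (add not S, not ((Q and P) or ((R iff P) or P))):
    not ((Q and P) or ((R iff P) or P)): α-rule — add not (Q and P), not ((R iff P) or P).
    not ((R iff P) or P): α-rule — add not (R iff P), not P.
    not (S iff ((Q and P) or ((R iff P) or P))): β-rule — branch into S, not ((Q and P) or ((R iff P) or P))  //  not S, ((Q and P) or ((R iff P) or P)).
      branch 2.1 (add S, not ((Q and P) or ((R iff P) or P))):
        × closes — contains both S and not S.
      branch 2.2 (add not S, ((Q and P) or ((R iff P) or P))):
        not (Q and P): β-rule — branch into not Q  //  not P.
          branch 2.2.1 (add not Q):
            not (R iff P): β-rule — branch into R, not P  //  not R, P.
              branch 2.2.1.1 (add R, not P):
                ((Q and P) or ((R iff P) or P)): β-rule — branch into (Q and P)  //  ((R iff P) or P).
                  branch 2.2.1.1.1 (add (Q and P)):
                    (Q and P): α-rule — add Q, P.
                    × closes — contains both Q and not Q.
                  branch 2.2.1.1.2 (add ((R iff P) or P)):
                    ((R iff P) or P): β-rule — branch into (R iff P)  //  P.
                      branch 2.2.1.1.2.1 (add (R iff P)):
                        (R iff P): β-rule — branch into R, P  //  not R, not P.
                          branch 2.2.1.1.2.1.1 (add R, P):
                            × closes — contains both P and not P.
                          branch 2.2.1.1.2.1.2 (add not R, not P):
                            × closes — contains both R and not R.
                      branch 2.2.1.1.2.2 (add P):
                        × closes — contains both P and not P.
              branch 2.2.1.2 (add not R, P):
                × closes — contains both P and not P.
          branch 2.2.2 (add not P):
            not (R iff P): β-rule — branch into R, not P  //  not R, P.
              branch 2.2.2.1 (add R, not P):
                ((Q and P) or ((R iff P) or P)): β-rule — branch into (Q and P)  //  ((R iff P) or P).
                  branch 2.2.2.1.1 (add (Q and P)):
                    (Q and P): α-rule — add Q, P.
                    × closes — contains both P and not P.
                  branch 2.2.2.1.2 (add ((R iff P) or P)):
                    ((R iff P) or P): β-rule — branch into (R iff P)  //  P.
                      branch 2.2.2.1.2.1 (add (R iff P)):
                        (R iff P): β-rule — branch into R, P  //  not R, not P.
                          branch 2.2.2.1.2.1.1 (add R, P):
                            × closes — contains both P and not P.
                          branch 2.2.2.1.2.1.2 (add not R, not P):
                            × closes — contains both R and not R.
                      branch 2.2.2.1.2.2 (add P):
                        × closes — contains both P and not P.
              branch 2.2.2.2 (add not R, P):
                × closes — contains both P and not P.
All 21 branches close.
Every branch closed, so the negation is unsatisfiable and the formula is valid.

Valid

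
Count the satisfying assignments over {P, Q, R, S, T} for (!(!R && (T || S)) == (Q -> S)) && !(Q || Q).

Initial set: {((!(!R && (T || S)) == (Q -> S)) && !(Q || Q))}.
((!(!R && (T || S)) == (Q -> S)) && !(Q || Q)): α-rule — add (!(!R && (T || S)) == (Q -> S)), !(Q || Q).
!(Q || Q): α-rule — add !Q, !Q.
(!(!R && (T || S)) == (Q -> S)): β-rule — branch into !(!R && (T || S)), (Q -> S)  //  !!(!R && (T || S)), !(Q -> S).
  branch 1 (add !(!R && (T || S)), (Q -> S)):
    !(!R && (T || S)): β-rule — branch into !!R  //  !(T || S).
      branch 1.1 (add !!R):
        (Q -> S): β-rule — branch into !Q  //  S.
          branch 1.1.1 (add !Q):
            ○ open, literals {Q=0, R=1}.
          branch 1.1.2 (add S):
            ○ open, literals {Q=0, R=1, S=1}.
      branch 1.2 (add !(T || S)):
        !(T || S): α-rule — add !T, !S.
        (Q -> S): β-rule — branch into !Q  //  S.
          branch 1.2.1 (add !Q):
            ○ open, literals {Q=0, S=0, T=0}.
          branch 1.2.2 (add S):
            × closes — contains both S and !S.
  branch 2 (add !!(!R && (T || S)), !(Q -> S)):
    !!(!R && (T || S)): α-rule — add !R, (T || S).
    !(Q -> S): α-rule — add Q, !S.
    × closes — contains both Q and !Q.
2 branches closed, 3 open.
Each open branch fixes some atoms; the unmentioned ones are free. Counting distinct full assignments: branch {Q=0, R=1} (P, S, T) contributes 8 new; branch {Q=0, R=1, S=1} (P, T) contributes 0 new; branch {Q=0, S=0, T=0} (P, R) contributes 2 new. Total: 10.

10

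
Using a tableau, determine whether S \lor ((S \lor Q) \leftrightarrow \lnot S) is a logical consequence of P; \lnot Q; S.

Initial set: {P; \lnot Q; S; \lnot (S \lor ((S \lor Q) \leftrightarrow \lnot S))}.
\lnot (S \lor ((S \lor Q) \leftrightarrow \lnot S)): α-rule — add \lnot S, \lnot ((S \lor Q) \leftrightarrow \lnot S).
× closes — contains both S and \lnot S.
All 1 branch closes.
Every branch closed, so the premises entail the conclusion.

Yes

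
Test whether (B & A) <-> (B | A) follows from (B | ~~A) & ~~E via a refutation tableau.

Initial set: {((B | ~~A) & ~~E); ~((B & A) <-> (B | A))}.
((B | ~~A) & ~~E): α-rule — add (B | ~~A), ~~E.
~~E: drop double negation, giving E.
~((B & A) <-> (B | A)): β-rule — branch into (B & A), ~(B | A)  //  ~(B & A), (B | A).
  branch 1 (add (B & A), ~(B | A)):
    (B & A): α-rule — add B, A.
    ~(B | A): α-rule — add ~B, ~A.
    × closes — contains both B and ~B.
  branch 2 (add ~(B & A), (B | A)):
    (B | ~~A): β-rule — branch into B  //  ~~A.
      branch 2.1 (add B):
        ~(B & A): β-rule — branch into ~B  //  ~A.
          branch 2.1.1 (add ~B):
            × closes — contains both B and ~B.
          branch 2.1.2 (add ~A):
            (B | A): β-rule — branch into B  //  A.
              branch 2.1.2.1 (add B):
                ○ open, literals {A=F, B=T, E=T}.
              branch 2.1.2.2 (add A):
                × closes — contains both A and ~A.
      branch 2.2 (add ~~A):
        ~~A: drop double negation, giving A.
        ~(B & A): β-rule — branch into ~B  //  ~A.
          branch 2.2.1 (add ~B):
            (B | A): β-rule — branch into B  //  A.
              branch 2.2.1.1 (add B):
                × closes — contains both B and ~B.
              branch 2.2.1.2 (add A):
                ○ open, literals {A=T, B=F, E=T}.
          branch 2.2.2 (add ~A):
            × closes — contains both A and ~A.
5 branches closed, 2 open.
An open branch gives a countermodel: A=F, B=T, E=T (unmentioned atoms arbitrary); the premises hold there but the conclusion fails.

No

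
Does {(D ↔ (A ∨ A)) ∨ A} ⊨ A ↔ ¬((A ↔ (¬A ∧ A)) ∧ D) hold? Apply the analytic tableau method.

No

Initial set: {T ((D ↔ (A ∨ A)) ∨ A); F (A ↔ ¬((A ↔ (¬A ∧ A)) ∧ D))}.
T ((D ↔ (A ∨ A)) ∨ A): β-rule — branch into T (D ↔ (A ∨ A))  //  T A.
  branch 1 (add T (D ↔ (A ∨ A))):
    F (A ↔ ¬((A ↔ (¬A ∧ A)) ∧ D)): β-rule — branch into T A, F ¬((A ↔ (¬A ∧ A)) ∧ D)  //  F A, T ¬((A ↔ (¬A ∧ A)) ∧ D).
      branch 1.1 (add T A, F ¬((A ↔ (¬A ∧ A)) ∧ D)):
        F ¬((A ↔ (¬A ∧ A)) ∧ D): α-rule — add T (A ↔ (¬A ∧ A)), T D.
        T (D ↔ (A ∨ A)): β-rule — branch into T D, T (A ∨ A)  //  F D, F (A ∨ A).
          branch 1.1.1 (add T D, T (A ∨ A)):
            T (A ↔ (¬A ∧ A)): β-rule — branch into T A, T (¬A ∧ A)  //  F A, F (¬A ∧ A).
              branch 1.1.1.1 (add T A, T (¬A ∧ A)):
                T (¬A ∧ A): α-rule — add T ¬A, T A.
                × closes — contains both A and ¬A.
              branch 1.1.1.2 (add F A, F (¬A ∧ A)):
                × closes — contains both A and ¬A.
          branch 1.1.2 (add F D, F (A ∨ A)):
            × closes — contains both D and ¬D.
      branch 1.2 (add F A, T ¬((A ↔ (¬A ∧ A)) ∧ D)):
        T (D ↔ (A ∨ A)): β-rule — branch into T D, T (A ∨ A)  //  F D, F (A ∨ A).
          branch 1.2.1 (add T D, T (A ∨ A)):
            T ¬((A ↔ (¬A ∧ A)) ∧ D): β-rule — branch into F (A ↔ (¬A ∧ A))  //  F D.
              branch 1.2.1.1 (add F (A ↔ (¬A ∧ A))):
                T (A ∨ A): β-rule — branch into T A  //  T A.
                  branch 1.2.1.1.1 (add T A):
                    × closes — contains both A and ¬A.
                  branch 1.2.1.1.2 (add T A):
                    × closes — contains both A and ¬A.
              branch 1.2.1.2 (add F D):
                × closes — contains both D and ¬D.
          branch 1.2.2 (add F D, F (A ∨ A)):
            F (A ∨ A): α-rule — add F A, F A.
            T ¬((A ↔ (¬A ∧ A)) ∧ D): β-rule — branch into F (A ↔ (¬A ∧ A))  //  F D.
              branch 1.2.2.1 (add F (A ↔ (¬A ∧ A))):
                F (A ↔ (¬A ∧ A)): β-rule — branch into T A, F (¬A ∧ A)  //  F A, T (¬A ∧ A).
                  branch 1.2.2.1.1 (add T A, F (¬A ∧ A)):
                    × closes — contains both A and ¬A.
                  branch 1.2.2.1.2 (add F A, T (¬A ∧ A)):
                    T (¬A ∧ A): α-rule — add T ¬A, T A.
                    × closes — contains both A and ¬A.
              branch 1.2.2.2 (add F D):
                ○ open, literals {A=0, D=0}.
  branch 2 (add T A):
    F (A ↔ ¬((A ↔ (¬A ∧ A)) ∧ D)): β-rule — branch into T A, F ¬((A ↔ (¬A ∧ A)) ∧ D)  //  F A, T ¬((A ↔ (¬A ∧ A)) ∧ D).
      branch 2.1 (add T A, F ¬((A ↔ (¬A ∧ A)) ∧ D)):
        F ¬((A ↔ (¬A ∧ A)) ∧ D): α-rule — add T (A ↔ (¬A ∧ A)), T D.
        T (A ↔ (¬A ∧ A)): β-rule — branch into T A, T (¬A ∧ A)  //  F A, F (¬A ∧ A).
          branch 2.1.1 (add T A, T (¬A ∧ A)):
            T (¬A ∧ A): α-rule — add T ¬A, T A.
            × closes — contains both A and ¬A.
          branch 2.1.2 (add F A, F (¬A ∧ A)):
            × closes — contains both A and ¬A.
      branch 2.2 (add F A, T ¬((A ↔ (¬A ∧ A)) ∧ D)):
        × closes — contains both A and ¬A.
11 branches closed, 1 open.
An open branch gives a countermodel: A=0, D=0 (unmentioned atoms arbitrary); the premises hold there but the conclusion fails.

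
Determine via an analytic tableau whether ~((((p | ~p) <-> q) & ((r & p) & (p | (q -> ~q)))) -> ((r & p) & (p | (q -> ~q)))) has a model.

Unsatisfiable

Initial set: {~((((p | ~p) <-> q) & ((r & p) & (p | (q -> ~q)))) -> ((r & p) & (p | (q -> ~q))))}.
~((((p | ~p) <-> q) & ((r & p) & (p | (q -> ~q)))) -> ((r & p) & (p | (q -> ~q)))): α-rule — add (((p | ~p) <-> q) & ((r & p) & (p | (q -> ~q)))), ~((r & p) & (p | (q -> ~q))).
(((p | ~p) <-> q) & ((r & p) & (p | (q -> ~q)))): α-rule — add ((p | ~p) <-> q), ((r & p) & (p | (q -> ~q))).
((r & p) & (p | (q -> ~q))): α-rule — add (r & p), (p | (q -> ~q)).
(r & p): α-rule — add r, p.
~((r & p) & (p | (q -> ~q))): β-rule — branch into ~(r & p)  //  ~(p | (q -> ~q)).
  branch 1 (add ~(r & p)):
    ((p | ~p) <-> q): β-rule — branch into (p | ~p), q  //  ~(p | ~p), ~q.
      branch 1.1 (add (p | ~p), q):
        (p | (q -> ~q)): β-rule — branch into p  //  (q -> ~q).
          branch 1.1.1 (add p):
            ~(r & p): β-rule — branch into ~r  //  ~p.
              branch 1.1.1.1 (add ~r):
                × closes — contains both r and ~r.
              branch 1.1.1.2 (add ~p):
                × closes — contains both p and ~p.
          branch 1.1.2 (add (q -> ~q)):
            ~(r & p): β-rule — branch into ~r  //  ~p.
              branch 1.1.2.1 (add ~r):
                × closes — contains both r and ~r.
              branch 1.1.2.2 (add ~p):
                × closes — contains both p and ~p.
      branch 1.2 (add ~(p | ~p), ~q):
        ~(p | ~p): α-rule — add ~p, ~~p.
        × closes — contains both p and ~p.
  branch 2 (add ~(p | (q -> ~q))):
    ~(p | (q -> ~q)): α-rule — add ~p, ~(q -> ~q).
    × closes — contains both p and ~p.
All 6 branches close.
Every branch closed; the formula is unsatisfiable.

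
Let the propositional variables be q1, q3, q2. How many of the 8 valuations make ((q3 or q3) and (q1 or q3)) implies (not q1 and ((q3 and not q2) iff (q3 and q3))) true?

5

Initial set: {(((q3 or q3) and (q1 or q3)) implies (not q1 and ((q3 and not q2) iff (q3 and q3))))}.
(((q3 or q3) and (q1 or q3)) implies (not q1 and ((q3 and not q2) iff (q3 and q3)))): β-rule — branch into not ((q3 or q3) and (q1 or q3))  //  (not q1 and ((q3 and not q2) iff (q3 and q3))).
  branch 1 (add not ((q3 or q3) and (q1 or q3))):
    not ((q3 or q3) and (q1 or q3)): β-rule — branch into not (q3 or q3)  //  not (q1 or q3).
      branch 1.1 (add not (q3 or q3)):
        not (q3 or q3): α-rule — add not q3, not q3.
        ○ open, literals {q3=0}.
      branch 1.2 (add not (q1 or q3)):
        not (q1 or q3): α-rule — add not q1, not q3.
        ○ open, literals {q1=0, q3=0}.
  branch 2 (add (not q1 and ((q3 and not q2) iff (q3 and q3)))):
    (not q1 and ((q3 and not q2) iff (q3 and q3))): α-rule — add not q1, ((q3 and not q2) iff (q3 and q3)).
    ((q3 and not q2) iff (q3 and q3)): β-rule — branch into (q3 and not q2), (q3 and q3)  //  not (q3 and not q2), not (q3 and q3).
      branch 2.1 (add (q3 and not q2), (q3 and q3)):
        (q3 and not q2): α-rule — add q3, not q2.
        (q3 and q3): α-rule — add q3, q3.
        ○ open, literals {q1=0, q2=0, q3=1}.
      branch 2.2 (add not (q3 and not q2), not (q3 and q3)):
        not (q3 and not q2): β-rule — branch into not q3  //  not not q2.
          branch 2.2.1 (add not q3):
            not (q3 and q3): β-rule — branch into not q3  //  not q3.
              branch 2.2.1.1 (add not q3):
                ○ open, literals {q1=0, q3=0}.
              branch 2.2.1.2 (add not q3):
                ○ open, literals {q1=0, q3=0}.
          branch 2.2.2 (add not not q2):
            not (q3 and q3): β-rule — branch into not q3  //  not q3.
              branch 2.2.2.1 (add not q3):
                ○ open, literals {q1=0, q2=1, q3=0}.
              branch 2.2.2.2 (add not q3):
                ○ open, literals {q1=0, q2=1, q3=0}.
0 branches closed, 7 open.
Each open branch fixes some atoms; the unmentioned ones are free. Counting distinct full assignments: branch {q3=0} (q1, q2) contributes 4 new; branch {q1=0, q3=0} (q2) contributes 0 new; branch {q1=0, q2=0, q3=1} (none free) contributes 1 new; branch {q1=0, q3=0} (q2) contributes 0 new; branch {q1=0, q3=0} (q2) contributes 0 new; branch {q1=0, q2=1, q3=0} (none free) contributes 0 new; branch {q1=0, q2=1, q3=0} (none free) contributes 0 new. Total: 5.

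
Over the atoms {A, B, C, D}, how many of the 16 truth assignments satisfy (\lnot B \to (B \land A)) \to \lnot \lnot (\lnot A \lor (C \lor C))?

Initial set: {((\lnot B \to (B \land A)) \to \lnot \lnot (\lnot A \lor (C \lor C)))}.
((\lnot B \to (B \land A)) \to \lnot \lnot (\lnot A \lor (C \lor C))): β-rule — branch into \lnot (\lnot B \to (B \land A))  //  \lnot \lnot (\lnot A \lor (C \lor C)).
  branch 1 (add \lnot (\lnot B \to (B \land A))):
    \lnot (\lnot B \to (B \land A)): α-rule — add \lnot B, \lnot (B \land A).
    \lnot (B \land A): β-rule — branch into \lnot B  //  \lnot A.
      branch 1.1 (add \lnot B):
        ○ open, literals {B=F}.
      branch 1.2 (add \lnot A):
        ○ open, literals {A=F, B=F}.
  branch 2 (add \lnot \lnot (\lnot A \lor (C \lor C))):
    \lnot \lnot (\lnot A \lor (C \lor C)): drop double negation, giving (\lnot A \lor (C \lor C)).
    (\lnot A \lor (C \lor C)): β-rule — branch into \lnot A  //  (C \lor C).
      branch 2.1 (add \lnot A):
        ○ open, literals {A=F}.
      branch 2.2 (add (C \lor C)):
        (C \lor C): β-rule — branch into C  //  C.
          branch 2.2.1 (add C):
            ○ open, literals {C=T}.
          branch 2.2.2 (add C):
            ○ open, literals {C=T}.
0 branches closed, 5 open.
Each open branch fixes some atoms; the unmentioned ones are free. Counting distinct full assignments: branch {B=F} (A, C, D) contributes 8 new; branch {A=F, B=F} (C, D) contributes 0 new; branch {A=F} (B, C, D) contributes 4 new; branch {C=T} (A, B, D) contributes 2 new; branch {C=T} (A, B, D) contributes 0 new. Total: 14.

14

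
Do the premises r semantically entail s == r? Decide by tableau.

Initial set: {T r; F (s == r)}.
F (s == r): β-rule — branch into T s, F r  //  F s, T r.
  branch 1 (add T s, F r):
    × closes — contains both r and !r.
  branch 2 (add F s, T r):
    ○ open, literals {r=1, s=0}.
1 branch closed, 1 open.
An open branch gives a countermodel: r=1, s=0 (unmentioned atoms arbitrary); the premises hold there but the conclusion fails.

No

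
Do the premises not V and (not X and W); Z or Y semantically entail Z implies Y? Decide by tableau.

No

Initial set: {(not V and (not X and W)); (Z or Y); not (Z implies Y)}.
(not V and (not X and W)): α-rule — add not V, (not X and W).
not (Z implies Y): α-rule — add Z, not Y.
(not X and W): α-rule — add not X, W.
(Z or Y): β-rule — branch into Z  //  Y.
  branch 1 (add Z):
    ○ open, literals {V=F, W=T, X=F, Y=F, Z=T}.
  branch 2 (add Y):
    × closes — contains both Y and not Y.
1 branch closed, 1 open.
An open branch gives a countermodel: V=F, W=T, X=F, Y=F, Z=T (unmentioned atoms arbitrary); the premises hold there but the conclusion fails.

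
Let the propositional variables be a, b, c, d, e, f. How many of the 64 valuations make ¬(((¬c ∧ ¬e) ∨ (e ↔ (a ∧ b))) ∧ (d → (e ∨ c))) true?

Initial set: {¬(((¬c ∧ ¬e) ∨ (e ↔ (a ∧ b))) ∧ (d → (e ∨ c)))}.
¬(((¬c ∧ ¬e) ∨ (e ↔ (a ∧ b))) ∧ (d → (e ∨ c))): β-rule — branch into ¬((¬c ∧ ¬e) ∨ (e ↔ (a ∧ b)))  //  ¬(d → (e ∨ c)).
  branch 1 (add ¬((¬c ∧ ¬e) ∨ (e ↔ (a ∧ b)))):
    ¬((¬c ∧ ¬e) ∨ (e ↔ (a ∧ b))): α-rule — add ¬(¬c ∧ ¬e), ¬(e ↔ (a ∧ b)).
    ¬(¬c ∧ ¬e): β-rule — branch into ¬¬c  //  ¬¬e.
      branch 1.1 (add ¬¬c):
        ¬(e ↔ (a ∧ b)): β-rule — branch into e, ¬(a ∧ b)  //  ¬e, (a ∧ b).
          branch 1.1.1 (add e, ¬(a ∧ b)):
            ¬(a ∧ b): β-rule — branch into ¬a  //  ¬b.
              branch 1.1.1.1 (add ¬a):
                ○ open, literals {a=false, c=true, e=true}.
              branch 1.1.1.2 (add ¬b):
                ○ open, literals {b=false, c=true, e=true}.
          branch 1.1.2 (add ¬e, (a ∧ b)):
            (a ∧ b): α-rule — add a, b.
            ○ open, literals {a=true, b=true, c=true, e=false}.
      branch 1.2 (add ¬¬e):
        ¬(e ↔ (a ∧ b)): β-rule — branch into e, ¬(a ∧ b)  //  ¬e, (a ∧ b).
          branch 1.2.1 (add e, ¬(a ∧ b)):
            ¬(a ∧ b): β-rule — branch into ¬a  //  ¬b.
              branch 1.2.1.1 (add ¬a):
                ○ open, literals {a=false, e=true}.
              branch 1.2.1.2 (add ¬b):
                ○ open, literals {b=false, e=true}.
          branch 1.2.2 (add ¬e, (a ∧ b)):
            × closes — contains both e and ¬e.
  branch 2 (add ¬(d → (e ∨ c))):
    ¬(d → (e ∨ c)): α-rule — add d, ¬(e ∨ c).
    ¬(e ∨ c): α-rule — add ¬e, ¬c.
    ○ open, literals {c=false, d=true, e=false}.
1 branch closed, 6 open.
Each open branch fixes some atoms; the unmentioned ones are free. Counting distinct full assignments: branch {a=false, c=true, e=true} (b, d, f) contributes 8 new; branch {b=false, c=true, e=true} (a, d, f) contributes 4 new; branch {a=true, b=true, c=true, e=false} (d, f) contributes 4 new; branch {a=false, e=true} (b, c, d, f) contributes 8 new; branch {b=false, e=true} (a, c, d, f) contributes 4 new; branch {c=false, d=true, e=false} (a, b, f) contributes 8 new. Total: 36.

36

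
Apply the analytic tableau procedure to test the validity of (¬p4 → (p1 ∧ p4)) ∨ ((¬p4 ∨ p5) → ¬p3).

Assume the negation and expand:
Initial set: {¬((¬p4 → (p1 ∧ p4)) ∨ ((¬p4 ∨ p5) → ¬p3))}.
¬((¬p4 → (p1 ∧ p4)) ∨ ((¬p4 ∨ p5) → ¬p3)): α-rule — add ¬(¬p4 → (p1 ∧ p4)), ¬((¬p4 ∨ p5) → ¬p3).
¬(¬p4 → (p1 ∧ p4)): α-rule — add ¬p4, ¬(p1 ∧ p4).
¬((¬p4 ∨ p5) → ¬p3): α-rule — add (¬p4 ∨ p5), ¬¬p3.
¬(p1 ∧ p4): β-rule — branch into ¬p1  //  ¬p4.
  branch 1 (add ¬p1):
    (¬p4 ∨ p5): β-rule — branch into ¬p4  //  p5.
      branch 1.1 (add ¬p4):
        ○ open, literals {p1=false, p3=true, p4=false}.
      branch 1.2 (add p5):
        ○ open, literals {p1=false, p3=true, p4=false, p5=true}.
  branch 2 (add ¬p4):
    (¬p4 ∨ p5): β-rule — branch into ¬p4  //  p5.
      branch 2.1 (add ¬p4):
        ○ open, literals {p3=true, p4=false}.
      branch 2.2 (add p5):
        ○ open, literals {p3=true, p4=false, p5=true}.
0 branches closed, 4 open.
An open branch gives a countermodel: p1=false, p3=true, p4=false (unmentioned atoms arbitrary); under it the original formula is false.

Not valid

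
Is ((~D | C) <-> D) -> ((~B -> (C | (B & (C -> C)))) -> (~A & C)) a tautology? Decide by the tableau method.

Not valid

Assume the negation and expand:
Initial set: {~(((~D | C) <-> D) -> ((~B -> (C | (B & (C -> C)))) -> (~A & C)))}.
~(((~D | C) <-> D) -> ((~B -> (C | (B & (C -> C)))) -> (~A & C))): α-rule — add ((~D | C) <-> D), ~((~B -> (C | (B & (C -> C)))) -> (~A & C)).
~((~B -> (C | (B & (C -> C)))) -> (~A & C)): α-rule — add (~B -> (C | (B & (C -> C)))), ~(~A & C).
((~D | C) <-> D): β-rule — branch into (~D | C), D  //  ~(~D | C), ~D.
  branch 1 (add (~D | C), D):
    (~B -> (C | (B & (C -> C)))): β-rule — branch into ~~B  //  (C | (B & (C -> C))).
      branch 1.1 (add ~~B):
        ~(~A & C): β-rule — branch into ~~A  //  ~C.
          branch 1.1.1 (add ~~A):
            (~D | C): β-rule — branch into ~D  //  C.
              branch 1.1.1.1 (add ~D):
                × closes — contains both D and ~D.
              branch 1.1.1.2 (add C):
                ○ open, literals {A=true, B=true, C=true, D=true}.
          branch 1.1.2 (add ~C):
            (~D | C): β-rule — branch into ~D  //  C.
              branch 1.1.2.1 (add ~D):
                × closes — contains both D and ~D.
              branch 1.1.2.2 (add C):
                × closes — contains both C and ~C.
      branch 1.2 (add (C | (B & (C -> C)))):
        ~(~A & C): β-rule — branch into ~~A  //  ~C.
          branch 1.2.1 (add ~~A):
            (~D | C): β-rule — branch into ~D  //  C.
              branch 1.2.1.1 (add ~D):
                × closes — contains both D and ~D.
              branch 1.2.1.2 (add C):
                (C | (B & (C -> C))): β-rule — branch into C  //  (B & (C -> C)).
                  branch 1.2.1.2.1 (add C):
                    ○ open, literals {A=true, C=true, D=true}.
                  branch 1.2.1.2.2 (add (B & (C -> C))):
                    (B & (C -> C)): α-rule — add B, (C -> C).
                    (C -> C): β-rule — branch into ~C  //  C.
                      branch 1.2.1.2.2.1 (add ~C):
                        × closes — contains both C and ~C.
                      branch 1.2.1.2.2.2 (add C):
                        ○ open, literals {A=true, B=true, C=true, D=true}.
          branch 1.2.2 (add ~C):
            (~D | C): β-rule — branch into ~D  //  C.
              branch 1.2.2.1 (add ~D):
                × closes — contains both D and ~D.
              branch 1.2.2.2 (add C):
                × closes — contains both C and ~C.
  branch 2 (add ~(~D | C), ~D):
    ~(~D | C): α-rule — add ~~D, ~C.
    × closes — contains both D and ~D.
8 branches closed, 3 open.
An open branch gives a countermodel: A=true, B=true, C=true, D=true (unmentioned atoms arbitrary); under it the original formula is false.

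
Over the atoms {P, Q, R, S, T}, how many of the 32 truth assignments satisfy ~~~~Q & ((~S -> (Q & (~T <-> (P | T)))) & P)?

6

Initial set: {(~~~~Q & ((~S -> (Q & (~T <-> (P | T)))) & P))}.
(~~~~Q & ((~S -> (Q & (~T <-> (P | T)))) & P)): α-rule — add ~~~~Q, ((~S -> (Q & (~T <-> (P | T)))) & P).
~~~~Q: drop double negation, giving ~~Q.
((~S -> (Q & (~T <-> (P | T)))) & P): α-rule — add (~S -> (Q & (~T <-> (P | T)))), P.
~~Q: drop double negation, giving Q.
(~S -> (Q & (~T <-> (P | T)))): β-rule — branch into ~~S  //  (Q & (~T <-> (P | T))).
  branch 1 (add ~~S):
    ○ open, literals {P=T, Q=T, S=T}.
  branch 2 (add (Q & (~T <-> (P | T)))):
    (Q & (~T <-> (P | T))): α-rule — add Q, (~T <-> (P | T)).
    (~T <-> (P | T)): β-rule — branch into ~T, (P | T)  //  ~~T, ~(P | T).
      branch 2.1 (add ~T, (P | T)):
        (P | T): β-rule — branch into P  //  T.
          branch 2.1.1 (add P):
            ○ open, literals {P=T, Q=T, T=F}.
          branch 2.1.2 (add T):
            × closes — contains both T and ~T.
      branch 2.2 (add ~~T, ~(P | T)):
        ~(P | T): α-rule — add ~P, ~T.
        × closes — contains both P and ~P.
2 branches closed, 2 open.
Each open branch fixes some atoms; the unmentioned ones are free. Counting distinct full assignments: branch {P=T, Q=T, S=T} (R, T) contributes 4 new; branch {P=T, Q=T, T=F} (R, S) contributes 2 new. Total: 6.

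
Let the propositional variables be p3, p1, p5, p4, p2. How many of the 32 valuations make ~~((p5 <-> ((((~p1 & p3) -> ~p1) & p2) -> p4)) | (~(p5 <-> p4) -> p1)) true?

26

Initial set: {T ~~((p5 <-> ((((~p1 & p3) -> ~p1) & p2) -> p4)) | (~(p5 <-> p4) -> p1))}.
T ~~((p5 <-> ((((~p1 & p3) -> ~p1) & p2) -> p4)) | (~(p5 <-> p4) -> p1)): drop double negation, giving T ((p5 <-> ((((~p1 & p3) -> ~p1) & p2) -> p4)) | (~(p5 <-> p4) -> p1)).
T ((p5 <-> ((((~p1 & p3) -> ~p1) & p2) -> p4)) | (~(p5 <-> p4) -> p1)): β-rule — branch into T (p5 <-> ((((~p1 & p3) -> ~p1) & p2) -> p4))  //  T (~(p5 <-> p4) -> p1).
  branch 1 (add T (p5 <-> ((((~p1 & p3) -> ~p1) & p2) -> p4))):
    T (p5 <-> ((((~p1 & p3) -> ~p1) & p2) -> p4)): β-rule — branch into T p5, T ((((~p1 & p3) -> ~p1) & p2) -> p4)  //  F p5, F ((((~p1 & p3) -> ~p1) & p2) -> p4).
      branch 1.1 (add T p5, T ((((~p1 & p3) -> ~p1) & p2) -> p4)):
        T ((((~p1 & p3) -> ~p1) & p2) -> p4): β-rule — branch into F (((~p1 & p3) -> ~p1) & p2)  //  T p4.
          branch 1.1.1 (add F (((~p1 & p3) -> ~p1) & p2)):
            F (((~p1 & p3) -> ~p1) & p2): β-rule — branch into F ((~p1 & p3) -> ~p1)  //  F p2.
              branch 1.1.1.1 (add F ((~p1 & p3) -> ~p1)):
                F ((~p1 & p3) -> ~p1): α-rule — add T (~p1 & p3), F ~p1.
                T (~p1 & p3): α-rule — add T ~p1, T p3.
                × closes — contains both p1 and ~p1.
              branch 1.1.1.2 (add F p2):
                ○ open, literals {p2=F, p5=T}.
          branch 1.1.2 (add T p4):
            ○ open, literals {p4=T, p5=T}.
      branch 1.2 (add F p5, F ((((~p1 & p3) -> ~p1) & p2) -> p4)):
        F ((((~p1 & p3) -> ~p1) & p2) -> p4): α-rule — add T (((~p1 & p3) -> ~p1) & p2), F p4.
        T (((~p1 & p3) -> ~p1) & p2): α-rule — add T ((~p1 & p3) -> ~p1), T p2.
        T ((~p1 & p3) -> ~p1): β-rule — branch into F (~p1 & p3)  //  T ~p1.
          branch 1.2.1 (add F (~p1 & p3)):
            F (~p1 & p3): β-rule — branch into F ~p1  //  F p3.
              branch 1.2.1.1 (add F ~p1):
                ○ open, literals {p1=T, p2=T, p4=F, p5=F}.
              branch 1.2.1.2 (add F p3):
                ○ open, literals {p2=T, p3=F, p4=F, p5=F}.
          branch 1.2.2 (add T ~p1):
            ○ open, literals {p1=F, p2=T, p4=F, p5=F}.
  branch 2 (add T (~(p5 <-> p4) -> p1)):
    T (~(p5 <-> p4) -> p1): β-rule — branch into F ~(p5 <-> p4)  //  T p1.
      branch 2.1 (add F ~(p5 <-> p4)):
        F ~(p5 <-> p4): β-rule — branch into T p5, T p4  //  F p5, F p4.
          branch 2.1.1 (add T p5, T p4):
            ○ open, literals {p4=T, p5=T}.
          branch 2.1.2 (add F p5, F p4):
            ○ open, literals {p4=F, p5=F}.
      branch 2.2 (add T p1):
        ○ open, literals {p1=T}.
1 branch closed, 8 open.
Each open branch fixes some atoms; the unmentioned ones are free. Counting distinct full assignments: branch {p2=F, p5=T} (p3, p1, p4) contributes 8 new; branch {p4=T, p5=T} (p3, p1, p2) contributes 4 new; branch {p1=T, p2=T, p4=F, p5=F} (p3) contributes 2 new; branch {p2=T, p3=F, p4=F, p5=F} (p1) contributes 1 new; branch {p1=F, p2=T, p4=F, p5=F} (p3) contributes 1 new; branch {p4=T, p5=T} (p3, p1, p2) contributes 0 new; branch {p4=F, p5=F} (p3, p1, p2) contributes 4 new; branch {p1=T} (p3, p5, p4, p2) contributes 6 new. Total: 26.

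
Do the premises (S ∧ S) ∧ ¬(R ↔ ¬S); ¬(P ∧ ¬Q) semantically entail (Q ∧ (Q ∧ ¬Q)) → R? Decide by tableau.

Initial set: {((S ∧ S) ∧ ¬(R ↔ ¬S)); ¬(P ∧ ¬Q); ¬((Q ∧ (Q ∧ ¬Q)) → R)}.
((S ∧ S) ∧ ¬(R ↔ ¬S)): α-rule — add (S ∧ S), ¬(R ↔ ¬S).
¬((Q ∧ (Q ∧ ¬Q)) → R): α-rule — add (Q ∧ (Q ∧ ¬Q)), ¬R.
(S ∧ S): α-rule — add S, S.
(Q ∧ (Q ∧ ¬Q)): α-rule — add Q, (Q ∧ ¬Q).
(Q ∧ ¬Q): α-rule — add Q, ¬Q.
× closes — contains both Q and ¬Q.
All 1 branch closes.
Every branch closed, so the premises entail the conclusion.

Yes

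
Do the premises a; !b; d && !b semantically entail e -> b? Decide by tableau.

Initial set: {a; !b; (d && !b); !(e -> b)}.
(d && !b): α-rule — add d, !b.
!(e -> b): α-rule — add e, !b.
○ open, literals {a=T, b=F, d=T, e=T}.
0 branches closed, 1 open.
An open branch gives a countermodel: a=T, b=F, d=T, e=T (unmentioned atoms arbitrary); the premises hold there but the conclusion fails.

No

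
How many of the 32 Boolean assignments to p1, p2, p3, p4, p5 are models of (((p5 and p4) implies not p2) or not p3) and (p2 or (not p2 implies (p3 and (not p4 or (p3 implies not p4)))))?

Initial set: {((((p5 and p4) implies not p2) or not p3) and (p2 or (not p2 implies (p3 and (not p4 or (p3 implies not p4))))))}.
((((p5 and p4) implies not p2) or not p3) and (p2 or (not p2 implies (p3 and (not p4 or (p3 implies not p4)))))): α-rule — add (((p5 and p4) implies not p2) or not p3), (p2 or (not p2 implies (p3 and (not p4 or (p3 implies not p4))))).
(((p5 and p4) implies not p2) or not p3): β-rule — branch into ((p5 and p4) implies not p2)  //  not p3.
  branch 1 (add ((p5 and p4) implies not p2)):
    (p2 or (not p2 implies (p3 and (not p4 or (p3 implies not p4))))): β-rule — branch into p2  //  (not p2 implies (p3 and (not p4 or (p3 implies not p4)))).
      branch 1.1 (add p2):
        ((p5 and p4) implies not p2): β-rule — branch into not (p5 and p4)  //  not p2.
          branch 1.1.1 (add not (p5 and p4)):
            not (p5 and p4): β-rule — branch into not p5  //  not p4.
              branch 1.1.1.1 (add not p5):
                ○ open, literals {p2=1, p5=0}.
              branch 1.1.1.2 (add not p4):
                ○ open, literals {p2=1, p4=0}.
          branch 1.1.2 (add not p2):
            × closes — contains both p2 and not p2.
      branch 1.2 (add (not p2 implies (p3 and (not p4 or (p3 implies not p4))))):
        ((p5 and p4) implies not p2): β-rule — branch into not (p5 and p4)  //  not p2.
          branch 1.2.1 (add not (p5 and p4)):
            (not p2 implies (p3 and (not p4 or (p3 implies not p4)))): β-rule — branch into not not p2  //  (p3 and (not p4 or (p3 implies not p4))).
              branch 1.2.1.1 (add not not p2):
                not (p5 and p4): β-rule — branch into not p5  //  not p4.
                  branch 1.2.1.1.1 (add not p5):
                    ○ open, literals {p2=1, p5=0}.
                  branch 1.2.1.1.2 (add not p4):
                    ○ open, literals {p2=1, p4=0}.
              branch 1.2.1.2 (add (p3 and (not p4 or (p3 implies not p4)))):
                (p3 and (not p4 or (p3 implies not p4))): α-rule — add p3, (not p4 or (p3 implies not p4)).
                not (p5 and p4): β-rule — branch into not p5  //  not p4.
                  branch 1.2.1.2.1 (add not p5):
                    (not p4 or (p3 implies not p4)): β-rule — branch into not p4  //  (p3 implies not p4).
                      branch 1.2.1.2.1.1 (add not p4):
                        ○ open, literals {p3=1, p4=0, p5=0}.
                      branch 1.2.1.2.1.2 (add (p3 implies not p4)):
                        (p3 implies not p4): β-rule — branch into not p3  //  not p4.
                          branch 1.2.1.2.1.2.1 (add not p3):
                            × closes — contains both p3 and not p3.
                          branch 1.2.1.2.1.2.2 (add not p4):
                            ○ open, literals {p3=1, p4=0, p5=0}.
                  branch 1.2.1.2.2 (add not p4):
                    (not p4 or (p3 implies not p4)): β-rule — branch into not p4  //  (p3 implies not p4).
                      branch 1.2.1.2.2.1 (add not p4):
                        ○ open, literals {p3=1, p4=0}.
                      branch 1.2.1.2.2.2 (add (p3 implies not p4)):
                        (p3 implies not p4): β-rule — branch into not p3  //  not p4.
                          branch 1.2.1.2.2.2.1 (add not p3):
                            × closes — contains both p3 and not p3.
                          branch 1.2.1.2.2.2.2 (add not p4):
                            ○ open, literals {p3=1, p4=0}.
          branch 1.2.2 (add not p2):
            (not p2 implies (p3 and (not p4 or (p3 implies not p4)))): β-rule — branch into not not p2  //  (p3 and (not p4 or (p3 implies not p4))).
              branch 1.2.2.1 (add not not p2):
                × closes — contains both p2 and not p2.
              branch 1.2.2.2 (add (p3 and (not p4 or (p3 implies not p4)))):
                (p3 and (not p4 or (p3 implies not p4))): α-rule — add p3, (not p4 or (p3 implies not p4)).
                (not p4 or (p3 implies not p4)): β-rule — branch into not p4  //  (p3 implies not p4).
                  branch 1.2.2.2.1 (add not p4):
                    ○ open, literals {p2=0, p3=1, p4=0}.
                  branch 1.2.2.2.2 (add (p3 implies not p4)):
                    (p3 implies not p4): β-rule — branch into not p3  //  not p4.
                      branch 1.2.2.2.2.1 (add not p3):
                        × closes — contains both p3 and not p3.
                      branch 1.2.2.2.2.2 (add not p4):
                        ○ open, literals {p2=0, p3=1, p4=0}.
  branch 2 (add not p3):
    (p2 or (not p2 implies (p3 and (not p4 or (p3 implies not p4))))): β-rule — branch into p2  //  (not p2 implies (p3 and (not p4 or (p3 implies not p4)))).
      branch 2.1 (add p2):
        ○ open, literals {p2=1, p3=0}.
      branch 2.2 (add (not p2 implies (p3 and (not p4 or (p3 implies not p4))))):
        (not p2 implies (p3 and (not p4 or (p3 implies not p4)))): β-rule — branch into not not p2  //  (p3 and (not p4 or (p3 implies not p4))).
          branch 2.2.1 (add not not p2):
            ○ open, literals {p2=1, p3=0}.
          branch 2.2.2 (add (p3 and (not p4 or (p3 implies not p4)))):
            (p3 and (not p4 or (p3 implies not p4))): α-rule — add p3, (not p4 or (p3 implies not p4)).
            × closes — contains both p3 and not p3.
6 branches closed, 12 open.
Each open branch fixes some atoms; the unmentioned ones are free. Counting distinct full assignments: branch {p2=1, p5=0} (p1, p3, p4) contributes 8 new; branch {p2=1, p4=0} (p1, p3, p5) contributes 4 new; branch {p2=1, p5=0} (p1, p3, p4) contributes 0 new; branch {p2=1, p4=0} (p1, p3, p5) contributes 0 new; branch {p3=1, p4=0, p5=0} (p1, p2) contributes 2 new; branch {p3=1, p4=0, p5=0} (p1, p2) contributes 0 new; branch {p3=1, p4=0} (p1, p2, p5) contributes 2 new; branch {p3=1, p4=0} (p1, p2, p5) contributes 0 new; branch {p2=0, p3=1, p4=0} (p1, p5) contributes 0 new; branch {p2=0, p3=1, p4=0} (p1, p5) contributes 0 new; branch {p2=1, p3=0} (p1, p4, p5) contributes 2 new; branch {p2=1, p3=0} (p1, p4, p5) contributes 0 new. Total: 18.

18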